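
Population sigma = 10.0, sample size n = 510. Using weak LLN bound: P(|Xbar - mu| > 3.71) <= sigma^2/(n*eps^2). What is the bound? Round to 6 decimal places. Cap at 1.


bound = min(1, sigma^2/(n*eps^2))
sigma^2 = 10.0^2 = 100
n*eps^2 = 510 * 3.71^2 = 510 * 13.7641 = 7019.691
sigma^2/(n*eps^2) = 100 / 7019.691 ≈ 0.01424564

0.014246


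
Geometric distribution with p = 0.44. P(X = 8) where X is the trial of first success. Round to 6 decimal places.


P = (1-p)^(k-1) * p
(1-p)^(k-1) = 0.56^7 ≈ 0.01727095
P = 0.01727095 * 0.44 ≈ 0.007599217

0.007599


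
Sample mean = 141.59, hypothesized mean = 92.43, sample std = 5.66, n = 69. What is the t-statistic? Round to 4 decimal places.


t = (xbar - mu0) / (s/sqrt(n))
xbar - mu0 = 141.59 - 92.43 = 49.16
sqrt(69) ≈ 8.30662386
s/sqrt(n) = 5.66 / 8.30662386 ≈ 0.68138393
t = 49.16 / 0.68138393 ≈ 72.147284

72.1473


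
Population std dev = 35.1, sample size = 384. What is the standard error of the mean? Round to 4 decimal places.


SE = sigma / sqrt(n)
sqrt(384) ≈ 19.595918
SE = 35.1 / 19.595918 ≈ 1.791189

1.7912


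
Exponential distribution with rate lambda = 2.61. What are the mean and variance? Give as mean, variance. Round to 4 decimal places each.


mean = 1/lam, var = 1/lam^2
mean = 1 / 2.61 = 100/261 ≈ 0.383142
lam^2 = 2.61^2 = 6.8121
var = 1 / 6.8121 ≈ 0.146798

0.3831, 0.1468


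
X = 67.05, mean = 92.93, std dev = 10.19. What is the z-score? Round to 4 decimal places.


z = (X - mu) / sigma
X - mu = 67.05 - 92.93 = -25.88
z = -25.88 / 10.19 = -2588/1019 ≈ -2.539745

-2.5397


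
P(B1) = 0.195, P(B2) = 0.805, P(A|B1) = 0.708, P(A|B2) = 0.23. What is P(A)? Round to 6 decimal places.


P(A) = P(A|B1)*P(B1) + P(A|B2)*P(B2)
P(A|B1)*P(B1) = 0.708 * 0.195 = 0.13806
P(A|B2)*P(B2) = 0.23 * 0.805 = 0.18515
P(A) = 0.13806 + 0.18515 = 0.32321

0.323210


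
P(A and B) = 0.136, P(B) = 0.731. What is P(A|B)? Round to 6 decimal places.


P(A|B) = P(A and B) / P(B) = 0.136 / 0.731 = 8/43 ≈ 0.18604651

0.186047


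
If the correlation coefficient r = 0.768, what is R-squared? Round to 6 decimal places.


R^2 = r^2 = (0.768)^2 = 0.589824

0.589824


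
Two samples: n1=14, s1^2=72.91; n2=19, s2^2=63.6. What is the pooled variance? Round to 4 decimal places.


sp^2 = ((n1-1)*s1^2 + (n2-1)*s2^2)/(n1+n2-2)
(n1-1)*s1^2 = 13 * 72.91 = 947.83
(n2-1)*s2^2 = 18 * 63.6 = 1144.8
numerator = 947.83 + 1144.8 = 2092.63
n1+n2-2 = 31
sp^2 = 2092.63 / 31 = 209263/3100 ≈ 67.504194

67.5042


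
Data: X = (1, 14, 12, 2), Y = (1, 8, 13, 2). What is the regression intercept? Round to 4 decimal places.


a = ybar - b*xbar, where b = sum((xi-xbar)(yi-ybar)) / sum((xi-xbar)^2)
n = 4, xbar = 29/4 = 7.25, ybar = 24/4 = 6
Sxy = sum((xi-xbar)(yi-ybar)) = 99
Sxx = sum((xi-xbar)^2) = 134.75
b = Sxy / Sxx = 36/49 ≈ 0.734694
a = 6 - 0.734694 * 7.25 = 33/49 ≈ 0.673469

0.6735


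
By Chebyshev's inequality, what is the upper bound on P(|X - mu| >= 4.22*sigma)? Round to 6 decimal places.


P <= 1/k^2
k^2 = 4.22^2 = 17.8084
1/k^2 = 1 / 17.8084 ≈ 0.05615328

0.056153


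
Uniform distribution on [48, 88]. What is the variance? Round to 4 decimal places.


Var = (b-a)^2 / 12
(b-a)^2 = (88 - 48)^2 = 1600
Var = 1600/12 ≈ 133.333333

133.3333


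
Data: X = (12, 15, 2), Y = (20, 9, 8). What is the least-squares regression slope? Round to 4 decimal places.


b = sum((xi-xbar)(yi-ybar)) / sum((xi-xbar)^2)
n = 3, xbar = 29/3 ≈ 9.666667, ybar = 37/3 ≈ 12.333333
Sxy = sum((xi-xbar)(yi-ybar)) = 100/3 ≈ 33.333333
Sxx = sum((xi-xbar)^2) = 278/3 ≈ 92.666667
b = Sxy / Sxx = 50/139 ≈ 0.359712

0.3597


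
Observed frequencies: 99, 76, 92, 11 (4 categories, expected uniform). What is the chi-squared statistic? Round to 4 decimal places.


chi2 = sum((O-E)^2/E), E = total/4
total = 278, E = 278/4 = 69.5
(99 - 69.5)^2 / 69.5 = 870.25 / 69.5 = 3481/278 ≈ 12.521583
(76 - 69.5)^2 / 69.5 = 42.25 / 69.5 = 169/278 ≈ 0.607914
(92 - 69.5)^2 / 69.5 = 506.25 / 69.5 = 2025/278 ≈ 7.284173
(11 - 69.5)^2 / 69.5 = 3422.25 / 69.5 = 13689/278 ≈ 49.241007
chi2 = 9682/139 ≈ 69.654676

69.6547


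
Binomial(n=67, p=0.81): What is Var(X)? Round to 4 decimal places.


Var = n*p*(1-p) = 67 * 0.81 * 0.19 = 10.3113

10.3113


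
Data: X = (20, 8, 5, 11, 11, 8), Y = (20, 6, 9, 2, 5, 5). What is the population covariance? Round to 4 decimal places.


Cov = (1/n)*sum((xi-xbar)(yi-ybar))
n = 6, xbar = 63/6 = 10.5, ybar = 47/6 ≈ 7.833333
sum((xi-xbar)(yi-ybar)) = 116.5
Cov = 116.5 / 6 = 233/12 ≈ 19.416667

19.4167


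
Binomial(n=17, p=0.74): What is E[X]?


E[X] = n*p = 17 * 0.74 = 12.58

12.58


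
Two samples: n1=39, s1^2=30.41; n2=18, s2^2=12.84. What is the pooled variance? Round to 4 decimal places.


sp^2 = ((n1-1)*s1^2 + (n2-1)*s2^2)/(n1+n2-2)
(n1-1)*s1^2 = 38 * 30.41 = 1155.58
(n2-1)*s2^2 = 17 * 12.84 = 218.28
numerator = 1155.58 + 218.28 = 1373.86
n1+n2-2 = 55
sp^2 = 1373.86 / 55 = 68693/2750 ≈ 24.979273

24.9793


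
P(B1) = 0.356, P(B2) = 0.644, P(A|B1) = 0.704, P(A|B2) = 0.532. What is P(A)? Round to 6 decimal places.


P(A) = P(A|B1)*P(B1) + P(A|B2)*P(B2)
P(A|B1)*P(B1) = 0.704 * 0.356 = 0.250624
P(A|B2)*P(B2) = 0.532 * 0.644 = 0.342608
P(A) = 0.250624 + 0.342608 = 0.593232

0.593232


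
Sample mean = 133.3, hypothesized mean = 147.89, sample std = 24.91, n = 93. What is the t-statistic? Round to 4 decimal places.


t = (xbar - mu0) / (s/sqrt(n))
xbar - mu0 = 133.3 - 147.89 = -14.59
sqrt(93) ≈ 9.64365076
s/sqrt(n) = 24.91 / 9.64365076 ≈ 2.58304667
t = -14.59 / 2.58304667 ≈ -5.648369

-5.6484


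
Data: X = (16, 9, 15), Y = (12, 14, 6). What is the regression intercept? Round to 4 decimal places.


a = ybar - b*xbar, where b = sum((xi-xbar)(yi-ybar)) / sum((xi-xbar)^2)
n = 3, xbar = 40/3 ≈ 13.333333, ybar = 32/3 ≈ 10.666667
Sxy = sum((xi-xbar)(yi-ybar)) = -56/3 ≈ -18.666667
Sxx = sum((xi-xbar)^2) = 86/3 ≈ 28.666667
b = Sxy / Sxx = -28/43 ≈ -0.651163
a = 10.666667 - (-0.651163) * 13.333333 = 832/43 ≈ 19.348837

19.3488


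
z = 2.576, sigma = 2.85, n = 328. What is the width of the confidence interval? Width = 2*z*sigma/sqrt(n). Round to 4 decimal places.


width = 2*z*sigma/sqrt(n)
2*z*sigma = 2 * 2.576 * 2.85 = 14.6832
sqrt(328) ≈ 18.110770
width = 14.6832 / 18.110770 ≈ 0.810744

0.8107


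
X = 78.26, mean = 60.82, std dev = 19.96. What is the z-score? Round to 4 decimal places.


z = (X - mu) / sigma
X - mu = 78.26 - 60.82 = 17.44
z = 17.44 / 19.96 = 436/499 ≈ 0.873747

0.8737


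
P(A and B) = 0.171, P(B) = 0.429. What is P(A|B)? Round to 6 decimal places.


P(A|B) = P(A and B) / P(B) = 0.171 / 0.429 = 57/143 ≈ 0.39860140

0.398601


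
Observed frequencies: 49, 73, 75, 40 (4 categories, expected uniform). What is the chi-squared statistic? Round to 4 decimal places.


chi2 = sum((O-E)^2/E), E = total/4
total = 237, E = 237/4 = 59.25
(49 - 59.25)^2 / 59.25 = 105.0625 / 59.25 = 1681/948 ≈ 1.773207
(73 - 59.25)^2 / 59.25 = 189.0625 / 59.25 = 3025/948 ≈ 3.190928
(75 - 59.25)^2 / 59.25 = 248.0625 / 59.25 = 1323/316 ≈ 4.186709
(40 - 59.25)^2 / 59.25 = 370.5625 / 59.25 = 5929/948 ≈ 6.254219
chi2 = 1217/79 ≈ 15.405063

15.4051


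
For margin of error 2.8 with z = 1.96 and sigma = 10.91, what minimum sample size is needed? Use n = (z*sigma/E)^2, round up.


z*sigma/E = 1.96 * 10.91 / 2.8 = 7.637
(z*sigma/E)^2 = 58.323769
round up: n = 59

59


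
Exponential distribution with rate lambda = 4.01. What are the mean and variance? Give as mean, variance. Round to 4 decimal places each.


mean = 1/lam, var = 1/lam^2
mean = 1 / 4.01 = 100/401 ≈ 0.249377
lam^2 = 4.01^2 = 16.0801
var = 1 / 16.0801 ≈ 0.062189

0.2494, 0.0622


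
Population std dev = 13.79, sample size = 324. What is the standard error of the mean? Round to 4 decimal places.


SE = sigma / sqrt(n)
sqrt(324) = 18
SE = 13.79 / 18 = 1379/1800 ≈ 0.766111

0.7661


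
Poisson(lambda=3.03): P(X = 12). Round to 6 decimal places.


P = e^(-lam) * lam^k / k!
e^(-3.03) ≈ 0.04831564
lam^k = 3.03^12 ≈ 598841.020838
k! = 12! = 479001600
P = 0.04831564 * 598841.020838 / 479001600 ≈ 0.000060

0.000060


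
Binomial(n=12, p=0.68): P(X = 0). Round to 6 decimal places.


P = C(n,k) * p^k * (1-p)^(n-k)
C(12,0) = 1
p^k = 0.68^0 = 1
(1-p)^(n-k) = 0.32^12 ≈ 0.000001152922
P = 1 * 1 * 0.000001152922 ≈ 0.000001

0.000001


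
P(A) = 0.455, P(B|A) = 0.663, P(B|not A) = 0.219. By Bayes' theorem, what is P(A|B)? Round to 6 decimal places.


P(A|B) = P(B|A)*P(A) / P(B), P(B) = P(B|A)*P(A) + P(B|not A)*P(not A)
P(B|A)*P(A) = 0.663 * 0.455 = 0.301665
P(B|not A)*P(not A) = 0.219 * 0.545 = 0.119355
P(B) = 0.301665 + 0.119355 = 0.42102
P(A|B) = 0.301665 / 0.42102 ≈ 0.71650990

0.716510


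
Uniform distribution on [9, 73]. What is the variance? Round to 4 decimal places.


Var = (b-a)^2 / 12
(b-a)^2 = (73 - 9)^2 = 4096
Var = 4096/12 ≈ 341.333333

341.3333


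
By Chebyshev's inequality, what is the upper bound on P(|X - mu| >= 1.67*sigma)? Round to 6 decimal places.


P <= 1/k^2
k^2 = 1.67^2 = 2.7889
1/k^2 = 1 / 2.7889 ≈ 0.35856431

0.358564


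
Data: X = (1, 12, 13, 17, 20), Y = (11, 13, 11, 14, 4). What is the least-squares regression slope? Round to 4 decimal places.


b = sum((xi-xbar)(yi-ybar)) / sum((xi-xbar)^2)
n = 5, xbar = 63/5 = 12.6, ybar = 53/5 = 10.6
Sxy = sum((xi-xbar)(yi-ybar)) = -39.8
Sxx = sum((xi-xbar)^2) = 209.2
b = Sxy / Sxx = -199/1046 ≈ -0.190249

-0.1902


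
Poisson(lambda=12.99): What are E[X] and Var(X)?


E[X] = Var(X) = lambda = 12.99

12.99, 12.99


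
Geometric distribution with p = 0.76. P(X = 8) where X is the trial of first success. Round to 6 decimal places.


P = (1-p)^(k-1) * p
(1-p)^(k-1) = 0.24^7 ≈ 0.00004586471
P = 0.00004586471 * 0.76 ≈ 0.00003485718

0.000035


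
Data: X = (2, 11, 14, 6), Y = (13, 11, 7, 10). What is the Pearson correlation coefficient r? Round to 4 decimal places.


r = sum((xi-xbar)(yi-ybar)) / sqrt(sum((xi-xbar)^2) * sum((yi-ybar)^2))
n = 4, xbar = 33/4 = 8.25, ybar = 41/4 = 10.25
Sxy = sum((xi-xbar)(yi-ybar)) = -33.25
Sxx = sum((xi-xbar)^2) = 84.75
Syy = sum((yi-ybar)^2) = 18.75
sqrt(Sxx*Syy) ≈ 39.863047
r = Sxy / sqrt(Sxx*Syy) = -33.25 / 39.863047 ≈ -0.834106

-0.8341


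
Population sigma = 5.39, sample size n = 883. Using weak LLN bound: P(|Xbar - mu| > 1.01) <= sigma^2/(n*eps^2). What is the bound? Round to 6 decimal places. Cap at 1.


bound = min(1, sigma^2/(n*eps^2))
sigma^2 = 5.39^2 = 29.0521
n*eps^2 = 883 * 1.01^2 = 883 * 1.0201 = 900.7483
sigma^2/(n*eps^2) = 29.0521 / 900.7483 ≈ 0.03225329

0.032253


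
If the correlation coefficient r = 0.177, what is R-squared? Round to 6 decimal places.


R^2 = r^2 = (0.177)^2 = 0.031329

0.031329


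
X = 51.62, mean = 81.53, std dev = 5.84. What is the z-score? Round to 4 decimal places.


z = (X - mu) / sigma
X - mu = 51.62 - 81.53 = -29.91
z = -29.91 / 5.84 = -2991/584 ≈ -5.121575

-5.1216


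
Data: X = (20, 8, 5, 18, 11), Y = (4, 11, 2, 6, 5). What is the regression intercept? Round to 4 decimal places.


a = ybar - b*xbar, where b = sum((xi-xbar)(yi-ybar)) / sum((xi-xbar)^2)
n = 5, xbar = 62/5 = 12.4, ybar = 28/5 = 5.6
Sxy = sum((xi-xbar)(yi-ybar)) = -6.2
Sxx = sum((xi-xbar)^2) = 165.2
b = Sxy / Sxx = -31/826 ≈ -0.037530
a = 5.6 - (-0.037530) * 12.4 = 2505/413 ≈ 6.065375

6.0654


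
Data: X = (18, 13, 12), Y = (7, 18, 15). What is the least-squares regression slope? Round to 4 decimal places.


b = sum((xi-xbar)(yi-ybar)) / sum((xi-xbar)^2)
n = 3, xbar = 43/3 ≈ 14.333333, ybar = 40/3 ≈ 13.333333
Sxy = sum((xi-xbar)(yi-ybar)) = -100/3 ≈ -33.333333
Sxx = sum((xi-xbar)^2) = 62/3 ≈ 20.666667
b = Sxy / Sxx = -50/31 ≈ -1.612903

-1.6129


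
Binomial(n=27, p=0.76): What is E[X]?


E[X] = n*p = 27 * 0.76 = 20.52

20.52


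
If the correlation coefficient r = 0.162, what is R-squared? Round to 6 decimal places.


R^2 = r^2 = (0.162)^2 = 0.026244

0.026244


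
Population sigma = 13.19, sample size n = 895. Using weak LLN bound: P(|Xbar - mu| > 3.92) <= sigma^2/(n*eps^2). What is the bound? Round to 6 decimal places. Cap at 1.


bound = min(1, sigma^2/(n*eps^2))
sigma^2 = 13.19^2 = 173.9761
n*eps^2 = 895 * 3.92^2 = 895 * 15.3664 = 13752.928
sigma^2/(n*eps^2) = 173.9761 / 13752.928 ≈ 0.01265011

0.012650


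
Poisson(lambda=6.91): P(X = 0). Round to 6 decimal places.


P = e^(-lam) * lam^k / k!
e^(-6.91) ≈ 0.0009977578
lam^k = 6.91^0 = 1
k! = 0! = 1
P = 0.0009977578 * 1 / 1 ≈ 0.000998

0.000998


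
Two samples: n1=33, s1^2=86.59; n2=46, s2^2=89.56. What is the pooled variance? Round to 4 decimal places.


sp^2 = ((n1-1)*s1^2 + (n2-1)*s2^2)/(n1+n2-2)
(n1-1)*s1^2 = 32 * 86.59 = 2770.88
(n2-1)*s2^2 = 45 * 89.56 = 4030.2
numerator = 2770.88 + 4030.2 = 6801.08
n1+n2-2 = 77
sp^2 = 6801.08 / 77 = 15457/175 ≈ 88.325714

88.3257


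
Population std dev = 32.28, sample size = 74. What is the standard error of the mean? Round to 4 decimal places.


SE = sigma / sqrt(n)
sqrt(74) ≈ 8.602325
SE = 32.28 / 8.602325 ≈ 3.752474

3.7525


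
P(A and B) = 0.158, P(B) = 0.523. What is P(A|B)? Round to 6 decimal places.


P(A|B) = P(A and B) / P(B) = 0.158 / 0.523 = 158/523 ≈ 0.30210325

0.302103


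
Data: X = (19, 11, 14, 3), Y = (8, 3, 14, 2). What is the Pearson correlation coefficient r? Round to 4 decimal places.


r = sum((xi-xbar)(yi-ybar)) / sqrt(sum((xi-xbar)^2) * sum((yi-ybar)^2))
n = 4, xbar = 47/4 = 11.75, ybar = 27/4 = 6.75
Sxy = sum((xi-xbar)(yi-ybar)) = 69.75
Sxx = sum((xi-xbar)^2) = 134.75
Syy = sum((yi-ybar)^2) = 90.75
sqrt(Sxx*Syy) ≈ 110.582831
r = Sxy / sqrt(Sxx*Syy) = 69.75 / 110.582831 ≈ 0.630749

0.6307


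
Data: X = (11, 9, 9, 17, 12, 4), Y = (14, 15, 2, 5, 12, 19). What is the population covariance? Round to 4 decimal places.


Cov = (1/n)*sum((xi-xbar)(yi-ybar))
n = 6, xbar = 62/6 = 31/3 ≈ 10.333333, ybar = 67/6 ≈ 11.166667
sum((xi-xbar)(yi-ybar)) = -241/3 ≈ -80.333333
Cov = -80.333333 / 6 = -241/18 ≈ -13.388889

-13.3889


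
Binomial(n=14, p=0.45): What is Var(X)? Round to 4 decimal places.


Var = n*p*(1-p) = 14 * 0.45 * 0.55 = 3.465

3.4650


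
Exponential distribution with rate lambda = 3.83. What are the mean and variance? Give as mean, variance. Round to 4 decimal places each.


mean = 1/lam, var = 1/lam^2
mean = 1 / 3.83 = 100/383 ≈ 0.261097
lam^2 = 3.83^2 = 14.6689
var = 1 / 14.6689 ≈ 0.068171

0.2611, 0.0682


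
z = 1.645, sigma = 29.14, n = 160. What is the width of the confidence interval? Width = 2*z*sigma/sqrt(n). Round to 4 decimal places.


width = 2*z*sigma/sqrt(n)
2*z*sigma = 2 * 1.645 * 29.14 = 95.8706
sqrt(160) ≈ 12.649111
width = 95.8706 / 12.649111 ≈ 7.579236

7.5792


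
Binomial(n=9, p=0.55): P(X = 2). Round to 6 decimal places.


P = C(n,k) * p^k * (1-p)^(n-k)
C(9,2) = 36
p^k = 0.55^2 = 0.3025
(1-p)^(n-k) = 0.45^7 ≈ 0.003736695
P = 36 * 0.3025 * 0.003736695 ≈ 0.040693

0.040693


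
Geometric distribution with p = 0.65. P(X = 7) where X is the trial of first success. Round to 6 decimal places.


P = (1-p)^(k-1) * p
(1-p)^(k-1) = 0.35^6 ≈ 0.001838266
P = 0.001838266 * 0.65 ≈ 0.001194873

0.001195


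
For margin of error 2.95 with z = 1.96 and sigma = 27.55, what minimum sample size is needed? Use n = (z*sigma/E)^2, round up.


z*sigma/E = 1.96 * 27.55 / 2.95 = 26999/1475 ≈ 18.304407
(z*sigma/E)^2 ≈ 335.051308
round up: n = 336

336


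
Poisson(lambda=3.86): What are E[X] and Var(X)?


E[X] = Var(X) = lambda = 3.86

3.86, 3.86


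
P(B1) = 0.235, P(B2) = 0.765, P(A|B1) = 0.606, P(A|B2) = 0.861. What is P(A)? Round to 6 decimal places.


P(A) = P(A|B1)*P(B1) + P(A|B2)*P(B2)
P(A|B1)*P(B1) = 0.606 * 0.235 = 0.14241
P(A|B2)*P(B2) = 0.861 * 0.765 = 0.658665
P(A) = 0.14241 + 0.658665 = 0.801075

0.801075


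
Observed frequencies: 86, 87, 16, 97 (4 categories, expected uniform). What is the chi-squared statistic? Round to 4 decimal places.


chi2 = sum((O-E)^2/E), E = total/4
total = 286, E = 286/4 = 71.5
(86 - 71.5)^2 / 71.5 = 210.25 / 71.5 = 841/286 ≈ 2.940559
(87 - 71.5)^2 / 71.5 = 240.25 / 71.5 = 961/286 ≈ 3.360140
(16 - 71.5)^2 / 71.5 = 3080.25 / 71.5 = 12321/286 ≈ 43.080420
(97 - 71.5)^2 / 71.5 = 650.25 / 71.5 = 2601/286 ≈ 9.094406
chi2 = 8362/143 ≈ 58.475524

58.4755


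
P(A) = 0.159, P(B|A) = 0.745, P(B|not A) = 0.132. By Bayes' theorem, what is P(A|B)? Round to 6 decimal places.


P(A|B) = P(B|A)*P(A) / P(B), P(B) = P(B|A)*P(A) + P(B|not A)*P(not A)
P(B|A)*P(A) = 0.745 * 0.159 = 0.118455
P(B|not A)*P(not A) = 0.132 * 0.841 = 0.111012
P(B) = 0.118455 + 0.111012 = 0.229467
P(A|B) = 0.118455 / 0.229467 ≈ 0.51621802

0.516218


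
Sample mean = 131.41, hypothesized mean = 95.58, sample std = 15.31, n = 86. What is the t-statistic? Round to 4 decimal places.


t = (xbar - mu0) / (s/sqrt(n))
xbar - mu0 = 131.41 - 95.58 = 35.83
sqrt(86) ≈ 9.27361850
s/sqrt(n) = 15.31 / 9.27361850 ≈ 1.65091976
t = 35.83 / 1.65091976 ≈ 21.703054

21.7031


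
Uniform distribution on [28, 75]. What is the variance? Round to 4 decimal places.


Var = (b-a)^2 / 12
(b-a)^2 = (75 - 28)^2 = 2209
Var = 2209/12 ≈ 184.083333

184.0833


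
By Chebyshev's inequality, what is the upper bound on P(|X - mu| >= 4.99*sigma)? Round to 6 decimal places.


P <= 1/k^2
k^2 = 4.99^2 = 24.9001
1/k^2 = 1 / 24.9001 ≈ 0.04016048

0.040160


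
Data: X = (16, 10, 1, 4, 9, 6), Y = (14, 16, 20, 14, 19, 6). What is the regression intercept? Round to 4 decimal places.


a = ybar - b*xbar, where b = sum((xi-xbar)(yi-ybar)) / sum((xi-xbar)^2)
n = 6, xbar = 46/6 = 23/3 ≈ 7.666667, ybar = 89/6 ≈ 14.833333
Sxy = sum((xi-xbar)(yi-ybar)) = -46/3 ≈ -15.333333
Sxx = sum((xi-xbar)^2) = 412/3 ≈ 137.333333
b = Sxy / Sxx = -23/206 ≈ -0.111650
a = 14.833333 - (-0.111650) * 7.666667 = 1616/103 ≈ 15.689320

15.6893


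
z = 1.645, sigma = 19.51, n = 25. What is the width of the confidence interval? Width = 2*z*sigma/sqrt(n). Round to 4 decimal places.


width = 2*z*sigma/sqrt(n)
2*z*sigma = 2 * 1.645 * 19.51 = 64.1879
sqrt(25) = 5
width = 64.1879 / 5 = 12.83758

12.8376


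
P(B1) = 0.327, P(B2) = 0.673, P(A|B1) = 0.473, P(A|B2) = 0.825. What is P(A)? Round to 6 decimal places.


P(A) = P(A|B1)*P(B1) + P(A|B2)*P(B2)
P(A|B1)*P(B1) = 0.473 * 0.327 = 0.154671
P(A|B2)*P(B2) = 0.825 * 0.673 = 0.555225
P(A) = 0.154671 + 0.555225 = 0.709896

0.709896


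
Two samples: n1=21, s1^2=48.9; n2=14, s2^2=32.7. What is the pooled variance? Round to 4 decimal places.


sp^2 = ((n1-1)*s1^2 + (n2-1)*s2^2)/(n1+n2-2)
(n1-1)*s1^2 = 20 * 48.9 = 978
(n2-1)*s2^2 = 13 * 32.7 = 425.1
numerator = 978 + 425.1 = 1403.1
n1+n2-2 = 33
sp^2 = 1403.1 / 33 = 4677/110 ≈ 42.518182

42.5182


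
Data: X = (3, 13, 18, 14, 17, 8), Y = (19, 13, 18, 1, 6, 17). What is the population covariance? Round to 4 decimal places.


Cov = (1/n)*sum((xi-xbar)(yi-ybar))
n = 6, xbar = 73/6 ≈ 12.166667, ybar = 74/6 = 37/3 ≈ 12.333333
sum((xi-xbar)(yi-ybar)) = -295/3 ≈ -98.333333
Cov = -98.333333 / 6 = -295/18 ≈ -16.388889

-16.3889


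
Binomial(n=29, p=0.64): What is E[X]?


E[X] = n*p = 29 * 0.64 = 18.56

18.56


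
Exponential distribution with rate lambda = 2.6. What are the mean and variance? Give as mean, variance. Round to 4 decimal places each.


mean = 1/lam, var = 1/lam^2
mean = 1 / 2.6 = 5/13 ≈ 0.384615
lam^2 = 2.6^2 = 6.76
var = 1 / 6.76 = 25/169 ≈ 0.147929

0.3846, 0.1479


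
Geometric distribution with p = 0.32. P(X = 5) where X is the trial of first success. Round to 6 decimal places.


P = (1-p)^(k-1) * p
(1-p)^(k-1) = 0.68^4 ≈ 0.2138138
P = 0.2138138 * 0.32 ≈ 0.06842040

0.068420


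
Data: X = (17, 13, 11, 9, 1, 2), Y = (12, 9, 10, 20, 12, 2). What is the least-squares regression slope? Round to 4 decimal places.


b = sum((xi-xbar)(yi-ybar)) / sum((xi-xbar)^2)
n = 6, xbar = 53/6 ≈ 8.833333, ybar = 65/6 ≈ 10.833333
Sxy = sum((xi-xbar)(yi-ybar)) = 317/6 ≈ 52.833333
Sxx = sum((xi-xbar)^2) = 1181/6 ≈ 196.833333
b = Sxy / Sxx = 317/1181 ≈ 0.268417

0.2684


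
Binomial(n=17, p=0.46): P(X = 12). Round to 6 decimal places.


P = C(n,k) * p^k * (1-p)^(n-k)
C(17,12) = 6188
p^k = 0.46^12 ≈ 0.00008976230
(1-p)^(n-k) = 0.54^5 ≈ 0.04591650
P = 6188 * 0.00008976230 * 0.04591650 ≈ 0.025504

0.025504


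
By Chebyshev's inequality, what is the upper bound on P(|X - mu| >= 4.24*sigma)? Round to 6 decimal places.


P <= 1/k^2
k^2 = 4.24^2 = 17.9776
1/k^2 = 1 / 17.9776 ≈ 0.05562478

0.055625


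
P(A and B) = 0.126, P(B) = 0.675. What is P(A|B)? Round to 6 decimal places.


P(A|B) = P(A and B) / P(B) = 0.126 / 0.675 = 14/75 ≈ 0.18666667

0.186667


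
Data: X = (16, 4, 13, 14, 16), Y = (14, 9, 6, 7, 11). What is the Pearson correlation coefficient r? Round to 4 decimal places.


r = sum((xi-xbar)(yi-ybar)) / sqrt(sum((xi-xbar)^2) * sum((yi-ybar)^2))
n = 5, xbar = 63/5 = 12.6, ybar = 47/5 = 9.4
Sxy = sum((xi-xbar)(yi-ybar)) = 19.8
Sxx = sum((xi-xbar)^2) = 99.2
Syy = sum((yi-ybar)^2) = 41.2
sqrt(Sxx*Syy) ≈ 63.929962
r = Sxy / sqrt(Sxx*Syy) = 19.8 / 63.929962 ≈ 0.309714

0.3097


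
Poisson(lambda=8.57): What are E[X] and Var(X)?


E[X] = Var(X) = lambda = 8.57

8.57, 8.57


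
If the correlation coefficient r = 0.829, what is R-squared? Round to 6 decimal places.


R^2 = r^2 = (0.829)^2 = 0.687241

0.687241


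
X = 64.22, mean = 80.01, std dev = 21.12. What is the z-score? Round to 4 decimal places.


z = (X - mu) / sigma
X - mu = 64.22 - 80.01 = -15.79
z = -15.79 / 21.12 = -1579/2112 ≈ -0.747633

-0.7476


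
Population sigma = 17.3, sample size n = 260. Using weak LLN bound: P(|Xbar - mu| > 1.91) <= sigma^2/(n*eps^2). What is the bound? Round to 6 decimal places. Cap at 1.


bound = min(1, sigma^2/(n*eps^2))
sigma^2 = 17.3^2 = 299.29
n*eps^2 = 260 * 1.91^2 = 260 * 3.6481 = 948.506
sigma^2/(n*eps^2) = 299.29 / 948.506 ≈ 0.31553833

0.315538


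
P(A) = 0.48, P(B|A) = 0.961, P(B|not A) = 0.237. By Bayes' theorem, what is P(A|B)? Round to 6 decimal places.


P(A|B) = P(B|A)*P(A) / P(B), P(B) = P(B|A)*P(A) + P(B|not A)*P(not A)
P(B|A)*P(A) = 0.961 * 0.48 = 0.46128
P(B|not A)*P(not A) = 0.237 * 0.52 = 0.12324
P(B) = 0.46128 + 0.12324 = 0.58452
P(A|B) = 0.46128 / 0.58452 = 3844/4871 ≈ 0.78916034

0.789160


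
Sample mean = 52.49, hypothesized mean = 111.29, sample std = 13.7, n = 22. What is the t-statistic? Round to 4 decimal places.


t = (xbar - mu0) / (s/sqrt(n))
xbar - mu0 = 52.49 - 111.29 = -58.8
sqrt(22) ≈ 4.69041576
s/sqrt(n) = 13.7 / 4.69041576 ≈ 2.92084981
t = -58.8 / 2.92084981 ≈ -20.131127

-20.1311


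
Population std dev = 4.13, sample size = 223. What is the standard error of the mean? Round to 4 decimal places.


SE = sigma / sqrt(n)
sqrt(223) ≈ 14.933185
SE = 4.13 / 14.933185 ≈ 0.276565

0.2766


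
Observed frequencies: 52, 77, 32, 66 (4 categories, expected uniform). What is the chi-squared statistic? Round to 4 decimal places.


chi2 = sum((O-E)^2/E), E = total/4
total = 227, E = 227/4 = 56.75
(52 - 56.75)^2 / 56.75 = 22.5625 / 56.75 = 361/908 ≈ 0.397577
(77 - 56.75)^2 / 56.75 = 410.0625 / 56.75 = 6561/908 ≈ 7.225771
(32 - 56.75)^2 / 56.75 = 612.5625 / 56.75 = 9801/908 ≈ 10.794053
(66 - 56.75)^2 / 56.75 = 85.5625 / 56.75 = 1369/908 ≈ 1.507709
chi2 = 4523/227 ≈ 19.925110

19.9251


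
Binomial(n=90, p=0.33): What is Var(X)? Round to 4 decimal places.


Var = n*p*(1-p) = 90 * 0.33 * 0.67 = 19.899

19.8990


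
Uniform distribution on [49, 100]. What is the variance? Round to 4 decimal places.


Var = (b-a)^2 / 12
(b-a)^2 = (100 - 49)^2 = 2601
Var = 2601/12 = 216.75

216.7500


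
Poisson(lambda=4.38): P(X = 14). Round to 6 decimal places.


P = e^(-lam) * lam^k / k!
e^(-4.38) ≈ 0.01252536
lam^k = 4.38^14 ≈ 956395550.730933
k! = 14! = 87178291200
P = 0.01252536 * 956395550.730933 / 87178291200 ≈ 0.000137

0.000137


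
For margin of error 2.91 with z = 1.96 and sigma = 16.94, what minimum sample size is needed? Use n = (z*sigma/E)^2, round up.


z*sigma/E = 1.96 * 16.94 / 2.91 = 83006/7275 ≈ 11.409759
(z*sigma/E)^2 ≈ 130.182611
round up: n = 131

131


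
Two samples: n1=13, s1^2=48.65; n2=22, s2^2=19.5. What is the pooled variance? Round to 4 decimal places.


sp^2 = ((n1-1)*s1^2 + (n2-1)*s2^2)/(n1+n2-2)
(n1-1)*s1^2 = 12 * 48.65 = 583.8
(n2-1)*s2^2 = 21 * 19.5 = 409.5
numerator = 583.8 + 409.5 = 993.3
n1+n2-2 = 33
sp^2 = 993.3 / 33 = 30.1

30.1000


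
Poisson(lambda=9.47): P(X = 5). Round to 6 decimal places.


P = e^(-lam) * lam^k / k!
e^(-9.47) ≈ 0.00007713141
lam^k = 9.47^5 ≈ 76164.026421
k! = 5! = 120
P = 0.00007713141 * 76164.026421 / 120 ≈ 0.048955

0.048955


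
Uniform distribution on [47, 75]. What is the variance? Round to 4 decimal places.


Var = (b-a)^2 / 12
(b-a)^2 = (75 - 47)^2 = 784
Var = 784/12 ≈ 65.333333

65.3333


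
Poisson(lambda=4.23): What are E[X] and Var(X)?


E[X] = Var(X) = lambda = 4.23

4.23, 4.23


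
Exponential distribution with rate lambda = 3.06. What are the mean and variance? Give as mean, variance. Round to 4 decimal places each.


mean = 1/lam, var = 1/lam^2
mean = 1 / 3.06 = 50/153 ≈ 0.326797
lam^2 = 3.06^2 = 9.3636
var = 1 / 9.3636 ≈ 0.106797

0.3268, 0.1068


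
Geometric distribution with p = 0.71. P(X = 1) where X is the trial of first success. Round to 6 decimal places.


P = (1-p)^(k-1) * p
(1-p)^(k-1) = 0.29^0 = 1
P = 1 * 0.71 = 0.71

0.710000


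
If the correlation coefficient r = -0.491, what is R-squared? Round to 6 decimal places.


R^2 = r^2 = (-0.491)^2 = 0.241081

0.241081


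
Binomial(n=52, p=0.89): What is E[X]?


E[X] = n*p = 52 * 0.89 = 46.28

46.28


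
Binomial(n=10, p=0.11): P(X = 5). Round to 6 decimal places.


P = C(n,k) * p^k * (1-p)^(n-k)
C(10,5) = 252
p^k = 0.11^5 = 0.0000161051
(1-p)^(n-k) = 0.89^5 ≈ 0.5584059
P = 252 * 0.0000161051 * 0.5584059 ≈ 0.002266

0.002266


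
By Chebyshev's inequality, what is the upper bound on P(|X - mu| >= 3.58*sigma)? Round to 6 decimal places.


P <= 1/k^2
k^2 = 3.58^2 = 12.8164
1/k^2 = 1 / 12.8164 ≈ 0.07802503

0.078025


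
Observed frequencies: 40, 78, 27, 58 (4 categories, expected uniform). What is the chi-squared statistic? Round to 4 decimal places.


chi2 = sum((O-E)^2/E), E = total/4
total = 203, E = 203/4 = 50.75
(40 - 50.75)^2 / 50.75 = 115.5625 / 50.75 = 1849/812 ≈ 2.277094
(78 - 50.75)^2 / 50.75 = 742.5625 / 50.75 = 11881/812 ≈ 14.631773
(27 - 50.75)^2 / 50.75 = 564.0625 / 50.75 = 9025/812 ≈ 11.114532
(58 - 50.75)^2 / 50.75 = 52.5625 / 50.75 = 29/28 ≈ 1.035714
chi2 = 5899/203 ≈ 29.059113

29.0591


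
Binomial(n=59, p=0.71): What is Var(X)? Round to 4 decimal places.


Var = n*p*(1-p) = 59 * 0.71 * 0.29 = 12.1481

12.1481


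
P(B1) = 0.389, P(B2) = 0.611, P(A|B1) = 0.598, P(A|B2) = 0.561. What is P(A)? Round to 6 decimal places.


P(A) = P(A|B1)*P(B1) + P(A|B2)*P(B2)
P(A|B1)*P(B1) = 0.598 * 0.389 = 0.232622
P(A|B2)*P(B2) = 0.561 * 0.611 = 0.342771
P(A) = 0.232622 + 0.342771 = 0.575393

0.575393


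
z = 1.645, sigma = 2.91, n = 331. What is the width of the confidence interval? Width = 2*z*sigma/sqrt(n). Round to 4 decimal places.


width = 2*z*sigma/sqrt(n)
2*z*sigma = 2 * 1.645 * 2.91 = 9.5739
sqrt(331) ≈ 18.193405
width = 9.5739 / 18.193405 ≈ 0.526229

0.5262


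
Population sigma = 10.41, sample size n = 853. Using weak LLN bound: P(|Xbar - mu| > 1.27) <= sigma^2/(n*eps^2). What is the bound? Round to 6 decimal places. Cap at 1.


bound = min(1, sigma^2/(n*eps^2))
sigma^2 = 10.41^2 = 108.3681
n*eps^2 = 853 * 1.27^2 = 853 * 1.6129 = 1375.8037
sigma^2/(n*eps^2) = 108.3681 / 1375.8037 ≈ 0.07876712

0.078767


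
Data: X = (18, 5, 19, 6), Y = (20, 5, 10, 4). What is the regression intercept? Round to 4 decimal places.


a = ybar - b*xbar, where b = sum((xi-xbar)(yi-ybar)) / sum((xi-xbar)^2)
n = 4, xbar = 48/4 = 12, ybar = 39/4 = 9.75
Sxy = sum((xi-xbar)(yi-ybar)) = 131
Sxx = sum((xi-xbar)^2) = 170
b = Sxy / Sxx = 131/170 ≈ 0.770588
a = 9.75 - 0.770588 * 12 = 171/340 ≈ 0.502941

0.5029


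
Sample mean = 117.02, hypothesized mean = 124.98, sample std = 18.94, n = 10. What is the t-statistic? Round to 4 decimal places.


t = (xbar - mu0) / (s/sqrt(n))
xbar - mu0 = 117.02 - 124.98 = -7.96
sqrt(10) ≈ 3.16227766
s/sqrt(n) = 18.94 / 3.16227766 ≈ 5.98935389
t = -7.96 / 5.98935389 ≈ -1.329025

-1.3290


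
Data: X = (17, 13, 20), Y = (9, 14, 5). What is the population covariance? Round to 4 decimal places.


Cov = (1/n)*sum((xi-xbar)(yi-ybar))
n = 3, xbar = 50/3 ≈ 16.666667, ybar = 28/3 ≈ 9.333333
sum((xi-xbar)(yi-ybar)) = -95/3 ≈ -31.666667
Cov = -31.666667 / 3 = -95/9 ≈ -10.555556

-10.5556


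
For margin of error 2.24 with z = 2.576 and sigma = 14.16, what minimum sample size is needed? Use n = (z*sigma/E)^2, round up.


z*sigma/E = 2.576 * 14.16 / 2.24 = 16.284
(z*sigma/E)^2 = 265.168656
round up: n = 266

266


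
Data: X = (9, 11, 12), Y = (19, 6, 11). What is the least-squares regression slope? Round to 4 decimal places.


b = sum((xi-xbar)(yi-ybar)) / sum((xi-xbar)^2)
n = 3, xbar = 32/3 ≈ 10.666667, ybar = 36/3 = 12
Sxy = sum((xi-xbar)(yi-ybar)) = -15
Sxx = sum((xi-xbar)^2) = 14/3 ≈ 4.666667
b = Sxy / Sxx = -45/14 ≈ -3.214286

-3.2143


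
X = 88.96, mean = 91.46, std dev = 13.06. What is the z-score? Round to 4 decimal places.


z = (X - mu) / sigma
X - mu = 88.96 - 91.46 = -2.5
z = -2.5 / 13.06 = -125/653 ≈ -0.191424

-0.1914


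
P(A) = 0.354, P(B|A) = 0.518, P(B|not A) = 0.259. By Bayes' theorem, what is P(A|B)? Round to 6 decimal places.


P(A|B) = P(B|A)*P(A) / P(B), P(B) = P(B|A)*P(A) + P(B|not A)*P(not A)
P(B|A)*P(A) = 0.518 * 0.354 = 0.183372
P(B|not A)*P(not A) = 0.259 * 0.646 = 0.167314
P(B) = 0.183372 + 0.167314 = 0.350686
P(A|B) = 0.183372 / 0.350686 = 354/677 ≈ 0.52289513

0.522895


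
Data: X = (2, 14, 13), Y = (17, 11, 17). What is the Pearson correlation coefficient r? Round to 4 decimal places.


r = sum((xi-xbar)(yi-ybar)) / sqrt(sum((xi-xbar)^2) * sum((yi-ybar)^2))
n = 3, xbar = 29/3 ≈ 9.666667, ybar = 45/3 = 15
Sxy = sum((xi-xbar)(yi-ybar)) = -26
Sxx = sum((xi-xbar)^2) = 266/3 ≈ 88.666667
Syy = sum((yi-ybar)^2) = 24
sqrt(Sxx*Syy) ≈ 46.130250
r = Sxy / sqrt(Sxx*Syy) = -26 / 46.130250 ≈ -0.563621

-0.5636


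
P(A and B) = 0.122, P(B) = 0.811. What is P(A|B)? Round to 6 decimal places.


P(A|B) = P(A and B) / P(B) = 0.122 / 0.811 = 122/811 ≈ 0.15043157

0.150432


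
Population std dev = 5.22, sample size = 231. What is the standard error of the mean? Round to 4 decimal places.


SE = sigma / sqrt(n)
sqrt(231) ≈ 15.198684
SE = 5.22 / 15.198684 ≈ 0.343451

0.3435


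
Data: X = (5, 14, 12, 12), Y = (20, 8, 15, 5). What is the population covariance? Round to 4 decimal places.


Cov = (1/n)*sum((xi-xbar)(yi-ybar))
n = 4, xbar = 43/4 = 10.75, ybar = 48/4 = 12
sum((xi-xbar)(yi-ybar)) = -64
Cov = -64 / 4 = -16

-16.0000


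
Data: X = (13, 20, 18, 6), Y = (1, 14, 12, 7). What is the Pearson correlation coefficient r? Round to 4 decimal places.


r = sum((xi-xbar)(yi-ybar)) / sqrt(sum((xi-xbar)^2) * sum((yi-ybar)^2))
n = 4, xbar = 57/4 = 14.25, ybar = 34/4 = 8.5
Sxy = sum((xi-xbar)(yi-ybar)) = 66.5
Sxx = sum((xi-xbar)^2) = 116.75
Syy = sum((yi-ybar)^2) = 101
sqrt(Sxx*Syy) ≈ 108.589825
r = Sxy / sqrt(Sxx*Syy) = 66.5 / 108.589825 ≈ 0.612396

0.6124


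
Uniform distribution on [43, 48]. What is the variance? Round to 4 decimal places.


Var = (b-a)^2 / 12
(b-a)^2 = (48 - 43)^2 = 25
Var = 25/12 ≈ 2.083333

2.0833


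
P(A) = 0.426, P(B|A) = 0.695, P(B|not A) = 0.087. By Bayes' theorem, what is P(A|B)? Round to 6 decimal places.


P(A|B) = P(B|A)*P(A) / P(B), P(B) = P(B|A)*P(A) + P(B|not A)*P(not A)
P(B|A)*P(A) = 0.695 * 0.426 = 0.29607
P(B|not A)*P(not A) = 0.087 * 0.574 = 0.049938
P(B) = 0.29607 + 0.049938 = 0.346008
P(A|B) = 0.29607 / 0.346008 ≈ 0.85567386

0.855674


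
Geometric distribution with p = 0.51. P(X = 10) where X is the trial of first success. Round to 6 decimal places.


P = (1-p)^(k-1) * p
(1-p)^(k-1) = 0.49^9 ≈ 0.001628414
P = 0.001628414 * 0.51 ≈ 0.0008304909

0.000830


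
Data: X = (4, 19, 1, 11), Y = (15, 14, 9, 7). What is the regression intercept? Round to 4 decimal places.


a = ybar - b*xbar, where b = sum((xi-xbar)(yi-ybar)) / sum((xi-xbar)^2)
n = 4, xbar = 35/4 = 8.75, ybar = 45/4 = 11.25
Sxy = sum((xi-xbar)(yi-ybar)) = 18.25
Sxx = sum((xi-xbar)^2) = 192.75
b = Sxy / Sxx = 73/771 ≈ 0.094682
a = 11.25 - 0.094682 * 8.75 = 8035/771 ≈ 10.421530

10.4215


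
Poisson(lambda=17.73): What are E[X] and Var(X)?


E[X] = Var(X) = lambda = 17.73

17.73, 17.73


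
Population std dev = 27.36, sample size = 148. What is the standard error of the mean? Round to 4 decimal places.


SE = sigma / sqrt(n)
sqrt(148) ≈ 12.165525
SE = 27.36 / 12.165525 ≈ 2.248978

2.2490


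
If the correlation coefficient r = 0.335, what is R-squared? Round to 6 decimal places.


R^2 = r^2 = (0.335)^2 = 0.112225

0.112225


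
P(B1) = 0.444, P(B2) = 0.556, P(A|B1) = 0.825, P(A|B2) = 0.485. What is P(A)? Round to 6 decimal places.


P(A) = P(A|B1)*P(B1) + P(A|B2)*P(B2)
P(A|B1)*P(B1) = 0.825 * 0.444 = 0.3663
P(A|B2)*P(B2) = 0.485 * 0.556 = 0.26966
P(A) = 0.3663 + 0.26966 = 0.63596

0.635960


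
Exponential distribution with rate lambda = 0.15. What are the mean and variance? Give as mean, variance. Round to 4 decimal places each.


mean = 1/lam, var = 1/lam^2
mean = 1 / 0.15 = 20/3 ≈ 6.666667
lam^2 = 0.15^2 = 0.0225
var = 1 / 0.0225 = 400/9 ≈ 44.444444

6.6667, 44.4444


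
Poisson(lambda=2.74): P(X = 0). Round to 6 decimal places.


P = e^(-lam) * lam^k / k!
e^(-2.74) ≈ 0.06457035
lam^k = 2.74^0 = 1
k! = 0! = 1
P = 0.06457035 * 1 / 1 ≈ 0.064570

0.064570


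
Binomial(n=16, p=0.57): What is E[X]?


E[X] = n*p = 16 * 0.57 = 9.12

9.12


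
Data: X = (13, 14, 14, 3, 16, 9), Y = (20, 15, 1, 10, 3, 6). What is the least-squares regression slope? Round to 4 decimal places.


b = sum((xi-xbar)(yi-ybar)) / sum((xi-xbar)^2)
n = 6, xbar = 69/6 = 11.5, ybar = 55/6 ≈ 9.166667
Sxy = sum((xi-xbar)(yi-ybar)) = -16.5
Sxx = sum((xi-xbar)^2) = 113.5
b = Sxy / Sxx = -33/227 ≈ -0.145374

-0.1454


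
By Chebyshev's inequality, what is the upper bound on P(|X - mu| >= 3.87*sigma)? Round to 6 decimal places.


P <= 1/k^2
k^2 = 3.87^2 = 14.9769
1/k^2 = 1 / 14.9769 ≈ 0.06676949

0.066769


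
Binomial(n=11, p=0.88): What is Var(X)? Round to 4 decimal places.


Var = n*p*(1-p) = 11 * 0.88 * 0.12 = 1.1616

1.1616


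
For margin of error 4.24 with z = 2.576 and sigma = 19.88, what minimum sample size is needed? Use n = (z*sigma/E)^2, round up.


z*sigma/E = 2.576 * 19.88 / 4.24 = 80017/6625 ≈ 12.078038
(z*sigma/E)^2 ≈ 145.878996
round up: n = 146

146


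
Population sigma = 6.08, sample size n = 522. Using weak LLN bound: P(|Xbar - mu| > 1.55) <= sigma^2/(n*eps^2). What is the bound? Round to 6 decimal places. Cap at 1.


bound = min(1, sigma^2/(n*eps^2))
sigma^2 = 6.08^2 = 36.9664
n*eps^2 = 522 * 1.55^2 = 522 * 2.4025 = 1254.105
sigma^2/(n*eps^2) = 36.9664 / 1254.105 ≈ 0.02947632

0.029476


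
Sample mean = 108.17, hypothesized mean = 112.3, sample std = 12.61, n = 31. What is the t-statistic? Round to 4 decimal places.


t = (xbar - mu0) / (s/sqrt(n))
xbar - mu0 = 108.17 - 112.3 = -4.13
sqrt(31) ≈ 5.56776436
s/sqrt(n) = 12.61 / 5.56776436 ≈ 2.26482286
t = -4.13 / 2.26482286 ≈ -1.823542

-1.8235


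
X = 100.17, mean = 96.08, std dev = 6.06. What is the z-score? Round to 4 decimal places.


z = (X - mu) / sigma
X - mu = 100.17 - 96.08 = 4.09
z = 4.09 / 6.06 = 409/606 ≈ 0.674917

0.6749


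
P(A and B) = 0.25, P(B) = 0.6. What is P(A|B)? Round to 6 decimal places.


P(A|B) = P(A and B) / P(B) = 0.25 / 0.6 = 5/12 ≈ 0.41666667

0.416667


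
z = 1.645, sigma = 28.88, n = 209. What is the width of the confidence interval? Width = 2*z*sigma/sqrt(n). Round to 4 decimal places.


width = 2*z*sigma/sqrt(n)
2*z*sigma = 2 * 1.645 * 28.88 = 95.0152
sqrt(209) ≈ 14.456832
width = 95.0152 / 14.456832 ≈ 6.572339

6.5723


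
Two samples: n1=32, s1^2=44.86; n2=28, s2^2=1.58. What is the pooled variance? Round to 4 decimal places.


sp^2 = ((n1-1)*s1^2 + (n2-1)*s2^2)/(n1+n2-2)
(n1-1)*s1^2 = 31 * 44.86 = 1390.66
(n2-1)*s2^2 = 27 * 1.58 = 42.66
numerator = 1390.66 + 42.66 = 1433.32
n1+n2-2 = 58
sp^2 = 1433.32 / 58 = 35833/1450 ≈ 24.712414

24.7124


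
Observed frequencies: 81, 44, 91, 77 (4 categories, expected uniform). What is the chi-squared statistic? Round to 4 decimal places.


chi2 = sum((O-E)^2/E), E = total/4
total = 293, E = 293/4 = 73.25
(81 - 73.25)^2 / 73.25 = 60.0625 / 73.25 = 961/1172 ≈ 0.819966
(44 - 73.25)^2 / 73.25 = 855.5625 / 73.25 = 13689/1172 ≈ 11.680034
(91 - 73.25)^2 / 73.25 = 315.0625 / 73.25 = 5041/1172 ≈ 4.301195
(77 - 73.25)^2 / 73.25 = 14.0625 / 73.25 = 225/1172 ≈ 0.191980
chi2 = 4979/293 ≈ 16.993174

16.9932


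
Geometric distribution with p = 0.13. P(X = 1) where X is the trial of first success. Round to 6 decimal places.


P = (1-p)^(k-1) * p
(1-p)^(k-1) = 0.87^0 = 1
P = 1 * 0.13 = 0.13

0.130000


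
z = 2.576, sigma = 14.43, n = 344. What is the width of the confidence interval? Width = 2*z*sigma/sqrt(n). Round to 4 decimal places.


width = 2*z*sigma/sqrt(n)
2*z*sigma = 2 * 2.576 * 14.43 = 74.34336
sqrt(344) ≈ 18.547237
width = 74.34336 / 18.547237 ≈ 4.008325

4.0083


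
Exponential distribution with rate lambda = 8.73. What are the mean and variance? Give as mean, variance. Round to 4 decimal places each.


mean = 1/lam, var = 1/lam^2
mean = 1 / 8.73 = 100/873 ≈ 0.114548
lam^2 = 8.73^2 = 76.2129
var = 1 / 76.2129 ≈ 0.013121

0.1145, 0.0131


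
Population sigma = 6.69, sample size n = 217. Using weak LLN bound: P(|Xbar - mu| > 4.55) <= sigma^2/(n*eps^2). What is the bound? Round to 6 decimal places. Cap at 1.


bound = min(1, sigma^2/(n*eps^2))
sigma^2 = 6.69^2 = 44.7561
n*eps^2 = 217 * 4.55^2 = 217 * 20.7025 = 4492.4425
sigma^2/(n*eps^2) = 44.7561 / 4492.4425 ≈ 0.00996253

0.009963


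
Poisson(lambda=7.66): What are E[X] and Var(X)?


E[X] = Var(X) = lambda = 7.66

7.66, 7.66


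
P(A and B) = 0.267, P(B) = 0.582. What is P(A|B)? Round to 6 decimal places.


P(A|B) = P(A and B) / P(B) = 0.267 / 0.582 = 89/194 ≈ 0.45876289

0.458763


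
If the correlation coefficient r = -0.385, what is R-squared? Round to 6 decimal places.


R^2 = r^2 = (-0.385)^2 = 0.148225

0.148225


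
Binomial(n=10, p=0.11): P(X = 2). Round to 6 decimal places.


P = C(n,k) * p^k * (1-p)^(n-k)
C(10,2) = 45
p^k = 0.11^2 = 0.0121
(1-p)^(n-k) = 0.89^8 ≈ 0.3936589
P = 45 * 0.0121 * 0.3936589 ≈ 0.214347

0.214347


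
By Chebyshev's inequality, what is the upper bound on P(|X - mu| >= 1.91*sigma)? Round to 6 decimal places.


P <= 1/k^2
k^2 = 1.91^2 = 3.6481
1/k^2 = 1 / 3.6481 ≈ 0.27411529

0.274115


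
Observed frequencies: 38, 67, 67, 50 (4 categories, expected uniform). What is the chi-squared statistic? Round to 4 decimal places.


chi2 = sum((O-E)^2/E), E = total/4
total = 222, E = 222/4 = 55.5
(38 - 55.5)^2 / 55.5 = 306.25 / 55.5 = 1225/222 ≈ 5.518018
(67 - 55.5)^2 / 55.5 = 132.25 / 55.5 = 529/222 ≈ 2.382883
(67 - 55.5)^2 / 55.5 = 132.25 / 55.5 = 529/222 ≈ 2.382883
(50 - 55.5)^2 / 55.5 = 30.25 / 55.5 = 121/222 ≈ 0.545045
chi2 = 1202/111 ≈ 10.828829

10.8288


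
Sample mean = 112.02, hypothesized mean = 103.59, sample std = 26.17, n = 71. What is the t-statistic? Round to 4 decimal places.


t = (xbar - mu0) / (s/sqrt(n))
xbar - mu0 = 112.02 - 103.59 = 8.43
sqrt(71) ≈ 8.42614977
s/sqrt(n) = 26.17 / 8.42614977 ≈ 3.10580760
t = 8.43 / 3.10580760 ≈ 2.714270

2.7143
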